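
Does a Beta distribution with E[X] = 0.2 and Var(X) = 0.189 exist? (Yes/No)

No

For any Beta, Var(X) < E[X]·(1−E[X]).
Here μ(1−μ) = 0.2×0.8 = 0.16, and 0.189 ≥ 0.16.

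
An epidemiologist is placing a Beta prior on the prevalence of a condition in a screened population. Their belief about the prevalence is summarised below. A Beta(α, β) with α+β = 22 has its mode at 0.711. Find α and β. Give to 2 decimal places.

α = 15.22, β = 6.78

Since the density peak of Beta(α,β) is at (α−1)/(α+β−2),
α = 1 + 0.711(22−2) = 15.22 and β = 22 − 15.22 = 6.78.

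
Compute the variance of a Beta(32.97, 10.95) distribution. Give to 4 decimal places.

0.0042

α+β = 43.92 and αβ = 361.0215, so Var = αβ/[(α+β)²(α+β+1)] = 361.0215/86649.170688 = 0.0042.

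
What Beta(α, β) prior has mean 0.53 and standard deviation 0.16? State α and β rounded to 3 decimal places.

α = 4.627, β = 4.103

First σ² = 0.0256. Setting α = μn, β = (1−μ)n with n = α+β,
μ(1−μ)/(n+1) = 0.0256 ⇒ n+1 = 0.2491/0.0256 = 9.7305 ⇒ n = 8.7305.
Hence α = 0.53×8.7305 = 4.627, β = 0.47×8.7305 = 4.103.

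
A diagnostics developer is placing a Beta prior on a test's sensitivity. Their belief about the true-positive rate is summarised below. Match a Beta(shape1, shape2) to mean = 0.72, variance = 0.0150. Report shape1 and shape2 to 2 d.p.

By moment matching, shape1+shape2 = μ(1−μ)/σ² − 1 = (0.72·0.28)/0.0150 − 1 = 13.4400 − 1 = 12.4400.
Since shape1/(shape1+shape2) = μ, shape1 = 0.72·12.4400 = 8.96 and shape2 = 0.28·12.4400 = 3.48.

shape1 = 8.96, shape2 = 3.48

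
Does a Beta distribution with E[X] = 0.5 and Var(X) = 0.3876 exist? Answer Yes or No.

For any Beta, Var(X) < E[X]·(1−E[X]).
Here μ(1−μ) = 0.5×0.5 = 0.25, and 0.3876 ≥ 0.25.

No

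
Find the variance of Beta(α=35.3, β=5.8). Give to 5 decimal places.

μ = 35.3/41.1 = 0.858881; Var = μ(1−μ)/(α+β+1) = 0.1212046/42.1 = 0.00288.

0.00288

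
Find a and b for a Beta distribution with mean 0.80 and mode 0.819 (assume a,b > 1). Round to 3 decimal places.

a = 26.863, b = 6.716

Let s = a+b. Mean gives a = μs = 0.80s; mode gives (a−1)/(s−2) = 0.819.
Substituting: 0.80s − 1 = 0.819(s−2) = 0.819s − 1.638, so -0.019s = -0.638 and s = 33.5789.
Then a = 0.80×33.5789 = 26.863 and b = s−a = 6.716.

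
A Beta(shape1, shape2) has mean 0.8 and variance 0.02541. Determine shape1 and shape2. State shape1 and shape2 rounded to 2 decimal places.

shape1 = 4.24, shape2 = 1.06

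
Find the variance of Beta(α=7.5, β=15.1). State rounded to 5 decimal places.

0.00940

Var = αβ/[(α+β)²(α+β+1)] = (7.5×15.1)/(22.6²×23.6) = 113.25/12053.936 = 0.00940.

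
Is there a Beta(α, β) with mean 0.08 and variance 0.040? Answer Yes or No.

Yes

The Beta variance bound is σ² < μ(1−μ).
Here μ(1−μ) = 0.08×0.92 = 0.0736, and 0.040 < 0.0736.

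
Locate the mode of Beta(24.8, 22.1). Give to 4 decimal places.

0.5301

The density x^(α−1)(1−x)^(β−1) is maximised at (α−1)/(α+β−2) = 23.8/44.9 = 0.5301.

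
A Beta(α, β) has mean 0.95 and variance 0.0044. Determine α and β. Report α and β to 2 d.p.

α = 9.31, β = 0.49

By moment matching, α+β = μ(1−μ)/σ² − 1 = (0.95·0.05)/0.0044 − 1 = 10.7955 − 1 = 9.7955.
Since α/(α+β) = μ, α = 0.95·9.7955 = 9.31 and β = 0.05·9.7955 = 0.49.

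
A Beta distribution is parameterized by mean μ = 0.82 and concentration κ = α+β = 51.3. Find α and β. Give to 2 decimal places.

Split κ in proportion μ : (1−μ): α = 0.82·51.3 = 42.07, β = 51.3 − 42.07 = 9.23.

α = 42.07, β = 9.23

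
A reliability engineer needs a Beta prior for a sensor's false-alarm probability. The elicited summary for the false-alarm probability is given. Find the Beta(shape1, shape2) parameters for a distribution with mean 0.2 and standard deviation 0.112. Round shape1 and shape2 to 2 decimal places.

shape1 = 2.35, shape2 = 9.40

Variance = 0.112² = 0.012544. The moment-matching identity shape1+shape2 = μ(1−μ)/Var − 1 gives
shape1+shape2 = 0.16/0.012544 − 1 = 11.7551, so shape1 = μ·11.7551 = 2.35 and shape2 = (1−μ)·11.7551 = 9.40.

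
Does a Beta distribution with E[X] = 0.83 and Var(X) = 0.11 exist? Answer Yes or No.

Yes

The Beta variance bound is σ² < μ(1−μ).
Here μ(1−μ) = 0.83×0.17 = 0.1411, and 0.11 < 0.1411.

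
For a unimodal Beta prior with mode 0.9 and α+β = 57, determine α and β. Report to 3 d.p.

α = 50.500, β = 6.500

For α,β>1 the mode is (α−1)/(α+β−2), so α = mode·(κ−2)+1 = 0.9×55+1 = 50.500.
And β = (1−mode)·(κ−2)+1 = 0.1×55+1 = 6.500.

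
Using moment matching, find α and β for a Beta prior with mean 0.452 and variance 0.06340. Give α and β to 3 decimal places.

By moment matching, α+β = μ(1−μ)/σ² − 1 = (0.452·0.548)/0.06340 − 1 = 3.9069 − 1 = 2.9069.
Since α/(α+β) = μ, α = 0.452·2.9069 = 1.314 and β = 0.548·2.9069 = 1.593.

α = 1.314, β = 1.593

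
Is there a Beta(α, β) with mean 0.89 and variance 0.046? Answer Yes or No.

A Beta with mean μ has variance μ(1−μ)/(α+β+1) < μ(1−μ).
Here μ(1−μ) = 0.89×0.11 = 0.0979, and 0.046 < 0.0979.

Yes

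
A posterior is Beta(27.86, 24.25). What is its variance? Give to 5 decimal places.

α+β = 52.11 and αβ = 675.6050, so Var = αβ/[(α+β)²(α+β+1)] = 675.6050/144217.661031 = 0.00468.

0.00468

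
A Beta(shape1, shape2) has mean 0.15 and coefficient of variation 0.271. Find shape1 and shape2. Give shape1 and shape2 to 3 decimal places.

shape1 = 11.424, shape2 = 64.736

Var = (CV·μ)² = (0.271×0.15)² = 0.001652.
shape1+shape2 = μ(1−μ)/Var − 1 = 0.1275/0.001652 − 1 = 76.1594.
Thus shape1 = 0.15·76.1594 = 11.424 and shape2 = 0.85·76.1594 = 64.736.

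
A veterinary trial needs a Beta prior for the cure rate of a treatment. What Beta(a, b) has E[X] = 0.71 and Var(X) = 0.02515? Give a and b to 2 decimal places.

By moment matching, a+b = μ(1−μ)/σ² − 1 = (0.71·0.29)/0.02515 − 1 = 8.1869 − 1 = 7.1869.
Since a/(a+b) = μ, a = 0.71·7.1869 = 5.10 and b = 0.29·7.1869 = 2.08.

a = 5.10, b = 2.08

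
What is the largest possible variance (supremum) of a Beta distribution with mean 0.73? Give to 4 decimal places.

0.1971

For fixed mean μ the Beta variance is μ(1−μ)/(α+β+1), increasing as α+β decreases.
Its least upper bound (not attained) is μ(1−μ) = 0.73·0.27 = 0.1971.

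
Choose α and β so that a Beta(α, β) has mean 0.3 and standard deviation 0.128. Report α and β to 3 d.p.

α = 3.545, β = 8.272

σ² = 0.128² = 0.016384.
With s = α+β, Var = μ(1−μ)/(s+1), so s+1 = (0.3×0.7)/0.016384 = 12.8174 and s = 11.8174.
α = μs = 3.545, β = (1−μ)s = 8.272.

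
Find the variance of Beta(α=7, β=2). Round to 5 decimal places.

0.01728

α+β = 9 and αβ = 14, so Var = αβ/[(α+β)²(α+β+1)] = 14/810 = 0.01728.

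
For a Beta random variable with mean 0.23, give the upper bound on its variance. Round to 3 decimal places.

For fixed mean μ the Beta variance is μ(1−μ)/(α+β+1), increasing as α+β decreases.
Its least upper bound (not attained) is μ(1−μ) = 0.23·0.77 = 0.177.

0.177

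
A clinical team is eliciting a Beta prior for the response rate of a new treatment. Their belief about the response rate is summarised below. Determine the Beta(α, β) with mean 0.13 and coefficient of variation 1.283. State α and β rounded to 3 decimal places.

α = 0.399, β = 2.667

σ = CV·μ = 1.283×0.13 = 0.16679, so σ² = 0.027819.
s+1 = μ(1−μ)/σ² = 0.1131/0.027819 = 4.0656, so s = α+β = 3.0656.
α = μs = 0.399, β = (1−μ)s = 2.667.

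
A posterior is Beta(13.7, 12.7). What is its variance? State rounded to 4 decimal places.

Var = αβ/[(α+β)²(α+β+1)] = (13.7×12.7)/(26.4²×27.4) = 173.99/19096.704 = 0.0091.

0.0091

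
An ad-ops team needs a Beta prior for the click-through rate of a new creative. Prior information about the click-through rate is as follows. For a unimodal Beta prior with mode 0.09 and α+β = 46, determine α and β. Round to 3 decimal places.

α = 4.960, β = 41.040

For α,β>1 the mode is (α−1)/(α+β−2), so α = mode·(κ−2)+1 = 0.09×44+1 = 4.960.
And β = (1−mode)·(κ−2)+1 = 0.91×44+1 = 41.040.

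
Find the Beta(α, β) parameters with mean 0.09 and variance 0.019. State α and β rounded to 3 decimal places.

α = 0.298, β = 3.013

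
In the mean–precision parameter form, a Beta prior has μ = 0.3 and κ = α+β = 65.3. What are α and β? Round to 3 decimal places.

α = 19.590, β = 45.710

α = μκ = 0.3×65.3 = 19.590 and β = (1−μ)κ = 0.7×65.3 = 45.710.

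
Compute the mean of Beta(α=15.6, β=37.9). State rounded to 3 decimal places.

0.292

E[X] = α/(α+β) = 15.6/53.5 = 0.292.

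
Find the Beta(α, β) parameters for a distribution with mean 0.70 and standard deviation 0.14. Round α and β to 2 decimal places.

First σ² = 0.0196. Setting α = μn, β = (1−μ)n with n = α+β,
μ(1−μ)/(n+1) = 0.0196 ⇒ n+1 = 0.2100/0.0196 = 10.7143 ⇒ n = 9.7143.
Hence α = 0.70×9.7143 = 6.80, β = 0.30×9.7143 = 2.91.

α = 6.80, β = 2.91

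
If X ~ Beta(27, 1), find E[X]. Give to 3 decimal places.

0.964

E[X] = α/(α+β) = 27/28 = 0.964.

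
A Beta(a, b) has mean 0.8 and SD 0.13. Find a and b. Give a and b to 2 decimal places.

σ² = 0.13² = 0.0169.
With s = a+b, Var = μ(1−μ)/(s+1), so s+1 = (0.8×0.2)/0.0169 = 9.4675 and s = 8.4675.
a = μs = 6.77, b = (1−μ)s = 1.69.

a = 6.77, b = 1.69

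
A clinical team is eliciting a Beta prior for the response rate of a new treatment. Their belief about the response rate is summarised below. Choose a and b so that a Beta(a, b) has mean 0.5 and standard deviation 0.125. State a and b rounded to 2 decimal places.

a = 7.50, b = 7.50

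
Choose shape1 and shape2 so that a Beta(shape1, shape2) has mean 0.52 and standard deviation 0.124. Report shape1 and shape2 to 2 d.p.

shape1 = 7.92, shape2 = 7.31

First σ² = 0.015376. Setting shape1 = μn, shape2 = (1−μ)n with n = shape1+shape2,
μ(1−μ)/(n+1) = 0.015376 ⇒ n+1 = 0.2496/0.015376 = 16.2331 ⇒ n = 15.2331.
Hence shape1 = 0.52×15.2331 = 7.92, shape2 = 0.48×15.2331 = 7.31.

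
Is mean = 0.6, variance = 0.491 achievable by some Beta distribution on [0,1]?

No

The Beta variance bound is σ² < μ(1−μ).
Here μ(1−μ) = 0.6×0.4 = 0.24, and 0.491 ≥ 0.24.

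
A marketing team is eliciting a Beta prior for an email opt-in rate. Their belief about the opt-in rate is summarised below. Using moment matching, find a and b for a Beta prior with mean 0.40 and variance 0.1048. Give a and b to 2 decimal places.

a = 0.52, b = 0.77

Let s = a+b. The Beta variance is μ(1−μ)/(s+1).
So s+1 = μ(1−μ)/σ² = (0.40×0.60)/0.1048 = 0.2400/0.1048 = 2.2901, giving s = 1.2901.
Then a = μs = 0.40×1.2901 = 0.52 and b = (1−μ)s = 0.60×1.2901 = 0.77.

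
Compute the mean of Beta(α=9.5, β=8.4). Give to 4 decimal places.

The Beta mean is α/(α+β) = 9.5/(9.5+8.4) = 0.5307.

0.5307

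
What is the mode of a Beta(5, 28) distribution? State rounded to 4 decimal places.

0.1290

With α,β > 1, mode = (α−1)/(α+β−2) = 4/31 = 0.1290.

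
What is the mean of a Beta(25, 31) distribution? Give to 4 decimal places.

0.4464

E[X] = α/(α+β) = 25/56 = 0.4464.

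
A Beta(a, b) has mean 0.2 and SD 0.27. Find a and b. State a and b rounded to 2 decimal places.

First σ² = 0.0729. Setting a = μn, b = (1−μ)n with n = a+b,
μ(1−μ)/(n+1) = 0.0729 ⇒ n+1 = 0.16/0.0729 = 2.1948 ⇒ n = 1.1948.
Hence a = 0.2×1.1948 = 0.24, b = 0.8×1.1948 = 0.96.

a = 0.24, b = 0.96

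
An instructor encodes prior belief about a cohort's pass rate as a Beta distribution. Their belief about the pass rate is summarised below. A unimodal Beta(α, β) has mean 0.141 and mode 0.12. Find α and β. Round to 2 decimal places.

α = 5.10, β = 31.09

With s = α+β: μ = α/s and mode = (α−1)/(s−2). Eliminating α = μs,
μs − 1 = m(s−2) ⇒ s(μ−m) = 1−2m ⇒ s = 0.76/0.021 = 36.1905.
So α = μs = 5.10, β = (1−μ)s = 31.09.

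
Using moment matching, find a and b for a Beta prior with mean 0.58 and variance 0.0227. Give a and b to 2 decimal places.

Let s = a+b. The Beta variance is μ(1−μ)/(s+1).
So s+1 = μ(1−μ)/σ² = (0.58×0.42)/0.0227 = 0.2436/0.0227 = 10.7313, giving s = 9.7313.
Then a = μs = 0.58×9.7313 = 5.64 and b = (1−μ)s = 0.42×9.7313 = 4.09.

a = 5.64, b = 4.09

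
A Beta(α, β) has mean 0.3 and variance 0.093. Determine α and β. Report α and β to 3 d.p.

Write ν = α+β; then α = μν and Var = μ(1−μ)/(ν+1).
ν = μ(1−μ)/Var − 1 = 0.21/0.093 − 1 = 1.2581.
α = 0.3·1.2581 = 0.377, β = 0.7·1.2581 = 0.881.

α = 0.377, β = 0.881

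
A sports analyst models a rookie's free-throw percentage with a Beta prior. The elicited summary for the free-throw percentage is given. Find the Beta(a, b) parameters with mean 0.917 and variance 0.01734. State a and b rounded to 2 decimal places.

a = 3.11, b = 0.28

Let s = a+b. The Beta variance is μ(1−μ)/(s+1).
So s+1 = μ(1−μ)/σ² = (0.917×0.083)/0.01734 = 0.076111/0.01734 = 4.3893, giving s = 3.3893.
Then a = μs = 0.917×3.3893 = 3.11 and b = (1−μ)s = 0.083×3.3893 = 0.28.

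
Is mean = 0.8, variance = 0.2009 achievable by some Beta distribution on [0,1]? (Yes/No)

For any Beta, Var(X) < E[X]·(1−E[X]).
Here μ(1−μ) = 0.8×0.2 = 0.16, and 0.2009 ≥ 0.16.

No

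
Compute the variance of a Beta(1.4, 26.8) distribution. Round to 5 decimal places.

0.00162

α+β = 28.2 and αβ = 37.52, so Var = αβ/[(α+β)²(α+β+1)] = 37.52/23221.008 = 0.00162.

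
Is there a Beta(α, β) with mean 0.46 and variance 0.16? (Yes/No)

Yes

For any Beta, Var(X) < E[X]·(1−E[X]).
Here μ(1−μ) = 0.46×0.54 = 0.2484, and 0.16 < 0.2484.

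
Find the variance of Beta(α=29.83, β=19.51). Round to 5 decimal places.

Var = αβ/[(α+β)²(α+β+1)] = (29.83×19.51)/(49.34²×50.34) = 581.9833/122549.488104 = 0.00475.

0.00475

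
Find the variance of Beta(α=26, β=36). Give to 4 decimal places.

0.0039

μ = 26/62 = 0.419355; Var = μ(1−μ)/(α+β+1) = 0.2434964/63 = 0.0039.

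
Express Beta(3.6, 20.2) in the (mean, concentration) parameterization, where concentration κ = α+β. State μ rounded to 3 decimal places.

κ = α+β = 3.6+20.2 = 23.8; μ = α/κ = 3.6/23.8 = 0.151.

μ = 0.151, κ = 23.8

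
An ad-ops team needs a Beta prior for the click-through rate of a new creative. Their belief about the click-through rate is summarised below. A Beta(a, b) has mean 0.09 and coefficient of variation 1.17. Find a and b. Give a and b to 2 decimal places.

a = 0.57, b = 5.81

σ = CV·μ = 1.17×0.09 = 0.10530, so σ² = 0.011088.
s+1 = μ(1−μ)/σ² = 0.0819/0.011088 = 7.3863, so s = a+b = 6.3863.
a = μs = 0.57, b = (1−μ)s = 5.81.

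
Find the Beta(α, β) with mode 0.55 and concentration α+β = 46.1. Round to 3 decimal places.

α = 25.255, β = 20.845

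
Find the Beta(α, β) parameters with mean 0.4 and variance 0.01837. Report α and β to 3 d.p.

α = 4.826, β = 7.239

By moment matching, α+β = μ(1−μ)/σ² − 1 = (0.4·0.6)/0.01837 − 1 = 13.0648 − 1 = 12.0648.
Since α/(α+β) = μ, α = 0.4·12.0648 = 4.826 and β = 0.6·12.0648 = 7.239.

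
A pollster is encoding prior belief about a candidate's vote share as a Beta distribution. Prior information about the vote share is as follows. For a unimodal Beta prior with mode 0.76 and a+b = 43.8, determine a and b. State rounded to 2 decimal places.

a = 32.77, b = 11.03

For a,b>1 the mode is (a−1)/(a+b−2), so a = mode·(κ−2)+1 = 0.76×41.8+1 = 32.77.
And b = (1−mode)·(κ−2)+1 = 0.24×41.8+1 = 11.03.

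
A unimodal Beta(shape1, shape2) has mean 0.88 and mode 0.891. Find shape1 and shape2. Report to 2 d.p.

With s = shape1+shape2: μ = shape1/s and mode = (shape1−1)/(s−2). Eliminating shape1 = μs,
μs − 1 = m(s−2) ⇒ s(μ−m) = 1−2m ⇒ s = -0.782/-0.011 = 71.0909.
So shape1 = μs = 62.56, shape2 = (1−μ)s = 8.53.

shape1 = 62.56, shape2 = 8.53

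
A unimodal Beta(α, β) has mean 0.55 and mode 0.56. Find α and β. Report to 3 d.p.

α = 6.600, β = 5.400

With s = α+β: μ = α/s and mode = (α−1)/(s−2). Eliminating α = μs,
μs − 1 = m(s−2) ⇒ s(μ−m) = 1−2m ⇒ s = -0.12/-0.01 = 12.0000.
So α = μs = 6.600, β = (1−μ)s = 5.400.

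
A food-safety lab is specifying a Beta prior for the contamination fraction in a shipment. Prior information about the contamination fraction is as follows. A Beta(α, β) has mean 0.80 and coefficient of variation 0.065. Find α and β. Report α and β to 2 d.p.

σ = CV·μ = 0.065×0.80 = 0.05200, so σ² = 0.002704.
s+1 = μ(1−μ)/σ² = 0.1600/0.002704 = 59.1716, so s = α+β = 58.1716.
α = μs = 46.54, β = (1−μ)s = 11.63.

α = 46.54, β = 11.63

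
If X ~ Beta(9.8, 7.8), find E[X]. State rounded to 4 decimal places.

0.5568

E[X] = α/(α+β) = 9.8/17.6 = 0.5568.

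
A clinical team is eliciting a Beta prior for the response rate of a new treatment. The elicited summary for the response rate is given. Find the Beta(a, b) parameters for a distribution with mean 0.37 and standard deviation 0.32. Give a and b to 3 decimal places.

Variance = 0.32² = 0.1024. The moment-matching identity a+b = μ(1−μ)/Var − 1 gives
a+b = 0.2331/0.1024 − 1 = 1.2764, so a = μ·1.2764 = 0.472 and b = (1−μ)·1.2764 = 0.804.

a = 0.472, b = 0.804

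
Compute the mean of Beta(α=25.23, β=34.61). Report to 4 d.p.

0.4216

The Beta mean is α/(α+β) = 25.23/(25.23+34.61) = 0.4216.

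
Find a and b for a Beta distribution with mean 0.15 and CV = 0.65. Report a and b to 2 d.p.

a = 1.86, b = 10.55

Var = (CV·μ)² = (0.65×0.15)² = 0.009506.
a+b = μ(1−μ)/Var − 1 = 0.1275/0.009506 − 1 = 12.4122.
Thus a = 0.15·12.4122 = 1.86 and b = 0.85·12.4122 = 10.55.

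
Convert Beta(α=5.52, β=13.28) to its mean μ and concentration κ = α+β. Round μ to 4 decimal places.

κ = α+β = 5.52+13.28 = 18.80; μ = α/κ = 5.52/18.80 = 0.2936.

μ = 0.2936, κ = 18.80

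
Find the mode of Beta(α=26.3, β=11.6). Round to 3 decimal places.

With α,β > 1, mode = (α−1)/(α+β−2) = 25.3/35.9 = 0.705.

0.705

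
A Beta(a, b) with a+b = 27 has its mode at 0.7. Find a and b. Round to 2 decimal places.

a = 18.50, b = 8.50

For a,b>1 the mode is (a−1)/(a+b−2), so a = mode·(κ−2)+1 = 0.7×25+1 = 18.50.
And b = (1−mode)·(κ−2)+1 = 0.3×25+1 = 8.50.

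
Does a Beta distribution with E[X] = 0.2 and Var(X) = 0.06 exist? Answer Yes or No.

Yes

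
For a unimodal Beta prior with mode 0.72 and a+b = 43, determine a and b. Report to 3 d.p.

For a,b>1 the mode is (a−1)/(a+b−2), so a = mode·(κ−2)+1 = 0.72×41+1 = 30.520.
And b = (1−mode)·(κ−2)+1 = 0.28×41+1 = 12.480.

a = 30.520, b = 12.480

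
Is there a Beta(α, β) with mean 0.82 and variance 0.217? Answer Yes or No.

No

For any Beta, Var(X) < E[X]·(1−E[X]).
Here μ(1−μ) = 0.82×0.18 = 0.1476, and 0.217 ≥ 0.1476.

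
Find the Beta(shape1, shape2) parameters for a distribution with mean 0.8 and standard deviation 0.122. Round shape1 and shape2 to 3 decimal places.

shape1 = 7.800, shape2 = 1.950

Variance = 0.122² = 0.014884. The moment-matching identity shape1+shape2 = μ(1−μ)/Var − 1 gives
shape1+shape2 = 0.16/0.014884 − 1 = 9.7498, so shape1 = μ·9.7498 = 7.800 and shape2 = (1−μ)·9.7498 = 1.950.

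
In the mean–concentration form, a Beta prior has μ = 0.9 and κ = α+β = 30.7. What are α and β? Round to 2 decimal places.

Split κ in proportion μ : (1−μ): α = 0.9·30.7 = 27.63, β = 30.7 − 27.63 = 3.07.

α = 27.63, β = 3.07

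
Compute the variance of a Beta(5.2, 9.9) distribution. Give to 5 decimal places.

Var = αβ/[(α+β)²(α+β+1)] = (5.2×9.9)/(15.1²×16.1) = 51.48/3670.961 = 0.01402.

0.01402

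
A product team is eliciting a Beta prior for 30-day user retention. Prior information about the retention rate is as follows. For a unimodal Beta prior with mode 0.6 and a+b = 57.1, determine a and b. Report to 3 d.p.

a = 34.060, b = 23.040

Since the density peak of Beta(a,b) is at (a−1)/(a+b−2),
a = 1 + 0.6(57.1−2) = 34.060 and b = 57.1 − 34.060 = 23.040.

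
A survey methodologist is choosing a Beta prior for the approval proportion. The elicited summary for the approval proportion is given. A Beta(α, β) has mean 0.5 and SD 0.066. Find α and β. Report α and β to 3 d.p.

α = 28.196, β = 28.196

First σ² = 0.004356. Setting α = μn, β = (1−μ)n with n = α+β,
μ(1−μ)/(n+1) = 0.004356 ⇒ n+1 = 0.25/0.004356 = 57.3921 ⇒ n = 56.3921.
Hence α = 0.5×56.3921 = 28.196, β = 0.5×56.3921 = 28.196.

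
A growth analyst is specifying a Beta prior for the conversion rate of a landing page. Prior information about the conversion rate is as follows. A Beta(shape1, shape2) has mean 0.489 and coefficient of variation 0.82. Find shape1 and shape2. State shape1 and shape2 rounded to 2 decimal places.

shape1 = 0.27, shape2 = 0.28

Var = (CV·μ)² = (0.82×0.489)² = 0.160785.
shape1+shape2 = μ(1−μ)/Var − 1 = 0.249879/0.160785 − 1 = 0.5541.
Thus shape1 = 0.489·0.5541 = 0.27 and shape2 = 0.511·0.5541 = 0.28.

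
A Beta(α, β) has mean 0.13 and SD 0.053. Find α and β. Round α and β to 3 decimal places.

Variance = 0.053² = 0.002809. The moment-matching identity α+β = μ(1−μ)/Var − 1 gives
α+β = 0.1131/0.002809 − 1 = 39.2634, so α = μ·39.2634 = 5.104 and β = (1−μ)·39.2634 = 34.159.

α = 5.104, β = 34.159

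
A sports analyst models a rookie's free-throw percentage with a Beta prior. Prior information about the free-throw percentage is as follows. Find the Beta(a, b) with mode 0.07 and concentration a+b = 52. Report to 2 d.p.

a = 4.50, b = 47.50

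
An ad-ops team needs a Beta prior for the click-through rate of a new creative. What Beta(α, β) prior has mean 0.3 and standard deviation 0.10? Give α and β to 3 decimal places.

α = 6.000, β = 14.000

First σ² = 0.0100. Setting α = μn, β = (1−μ)n with n = α+β,
μ(1−μ)/(n+1) = 0.0100 ⇒ n+1 = 0.21/0.0100 = 21.0000 ⇒ n = 20.0000.
Hence α = 0.3×20.0000 = 6.000, β = 0.7×20.0000 = 14.000.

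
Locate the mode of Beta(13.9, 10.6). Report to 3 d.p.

With α,β > 1, mode = (α−1)/(α+β−2) = 12.9/22.5 = 0.573.

0.573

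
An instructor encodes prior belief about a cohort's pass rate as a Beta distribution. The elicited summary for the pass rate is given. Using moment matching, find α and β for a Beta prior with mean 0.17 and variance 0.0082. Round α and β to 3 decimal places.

Write ν = α+β; then α = μν and Var = μ(1−μ)/(ν+1).
ν = μ(1−μ)/Var − 1 = 0.1411/0.0082 − 1 = 16.2073.
α = 0.17·16.2073 = 2.755, β = 0.83·16.2073 = 13.452.

α = 2.755, β = 13.452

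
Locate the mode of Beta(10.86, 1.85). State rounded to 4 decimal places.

0.9206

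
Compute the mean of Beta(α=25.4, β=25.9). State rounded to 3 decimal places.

The Beta mean is α/(α+β) = 25.4/(25.4+25.9) = 0.495.

0.495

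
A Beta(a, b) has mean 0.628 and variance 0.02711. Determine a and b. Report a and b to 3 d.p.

a = 4.784, b = 2.834

Let s = a+b. The Beta variance is μ(1−μ)/(s+1).
So s+1 = μ(1−μ)/σ² = (0.628×0.372)/0.02711 = 0.233616/0.02711 = 8.6173, giving s = 7.6173.
Then a = μs = 0.628×7.6173 = 4.784 and b = (1−μ)s = 0.372×7.6173 = 2.834.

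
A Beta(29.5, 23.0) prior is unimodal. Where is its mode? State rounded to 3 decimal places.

0.564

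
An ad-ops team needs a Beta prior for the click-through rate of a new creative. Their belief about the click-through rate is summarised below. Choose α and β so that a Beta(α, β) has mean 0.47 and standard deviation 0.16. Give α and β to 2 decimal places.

Variance = 0.16² = 0.0256. The moment-matching identity α+β = μ(1−μ)/Var − 1 gives
α+β = 0.2491/0.0256 − 1 = 8.7305, so α = μ·8.7305 = 4.10 and β = (1−μ)·8.7305 = 4.63.

α = 4.10, β = 4.63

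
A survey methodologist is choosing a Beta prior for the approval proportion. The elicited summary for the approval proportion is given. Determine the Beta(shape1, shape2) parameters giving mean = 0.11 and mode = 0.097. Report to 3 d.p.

With s = shape1+shape2: μ = shape1/s and mode = (shape1−1)/(s−2). Eliminating shape1 = μs,
μs − 1 = m(s−2) ⇒ s(μ−m) = 1−2m ⇒ s = 0.806/0.013 = 62.0000.
So shape1 = μs = 6.820, shape2 = (1−μ)s = 55.180.

shape1 = 6.820, shape2 = 55.180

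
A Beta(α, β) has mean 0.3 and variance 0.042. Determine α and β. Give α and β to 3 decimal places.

α = 1.200, β = 2.800

Write ν = α+β; then α = μν and Var = μ(1−μ)/(ν+1).
ν = μ(1−μ)/Var − 1 = 0.21/0.042 − 1 = 4.0000.
α = 0.3·4.0000 = 1.200, β = 0.7·4.0000 = 2.800.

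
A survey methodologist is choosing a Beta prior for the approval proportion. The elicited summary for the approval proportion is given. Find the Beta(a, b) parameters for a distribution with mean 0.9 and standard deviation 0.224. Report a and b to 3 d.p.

a = 0.714, b = 0.079

Variance = 0.224² = 0.050176. The moment-matching identity a+b = μ(1−μ)/Var − 1 gives
a+b = 0.09/0.050176 − 1 = 0.7937, so a = μ·0.7937 = 0.714 and b = (1−μ)·0.7937 = 0.079.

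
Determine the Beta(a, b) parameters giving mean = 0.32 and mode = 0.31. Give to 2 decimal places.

a = 12.16, b = 25.84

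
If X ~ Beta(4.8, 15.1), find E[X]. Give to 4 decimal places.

E[X] = α/(α+β) = 4.8/19.9 = 0.2412.

0.2412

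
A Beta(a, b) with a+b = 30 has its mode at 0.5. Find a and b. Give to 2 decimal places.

Mode = (a−1)/(κ−2) with κ = a+b, so a−1 = 0.5·28 = 14.00.
a = 15.00; b = κ − a = 15.00.

a = 15.00, b = 15.00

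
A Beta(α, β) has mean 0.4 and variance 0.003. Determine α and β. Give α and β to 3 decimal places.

By moment matching, α+β = μ(1−μ)/σ² − 1 = (0.4·0.6)/0.003 − 1 = 80.0000 − 1 = 79.0000.
Since α/(α+β) = μ, α = 0.4·79.0000 = 31.600 and β = 0.6·79.0000 = 47.400.

α = 31.600, β = 47.400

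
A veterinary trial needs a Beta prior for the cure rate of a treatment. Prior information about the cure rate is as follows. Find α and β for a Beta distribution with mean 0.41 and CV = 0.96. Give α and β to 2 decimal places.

α = 0.23, β = 0.33

Var = (CV·μ)² = (0.96×0.41)² = 0.154921.
α+β = μ(1−μ)/Var − 1 = 0.2419/0.154921 − 1 = 0.5614.
Thus α = 0.41·0.5614 = 0.23 and β = 0.59·0.5614 = 0.33.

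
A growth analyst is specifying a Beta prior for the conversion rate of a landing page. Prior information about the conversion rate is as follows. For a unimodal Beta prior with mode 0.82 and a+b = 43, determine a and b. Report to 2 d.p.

Since the density peak of Beta(a,b) is at (a−1)/(a+b−2),
a = 1 + 0.82(43−2) = 34.62 and b = 43 − 34.62 = 8.38.

a = 34.62, b = 8.38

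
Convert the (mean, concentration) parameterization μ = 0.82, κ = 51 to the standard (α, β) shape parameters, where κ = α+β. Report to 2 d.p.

α = 41.82, β = 9.18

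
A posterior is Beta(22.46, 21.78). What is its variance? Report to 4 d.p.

0.0055

α+β = 44.24 and αβ = 489.1788, so Var = αβ/[(α+β)²(α+β+1)] = 489.1788/88542.714624 = 0.0055.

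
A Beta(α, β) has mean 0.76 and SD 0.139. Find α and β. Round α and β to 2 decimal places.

Variance = 0.139² = 0.019321. The moment-matching identity α+β = μ(1−μ)/Var − 1 gives
α+β = 0.1824/0.019321 − 1 = 8.4405, so α = μ·8.4405 = 6.41 and β = (1−μ)·8.4405 = 2.03.

α = 6.41, β = 2.03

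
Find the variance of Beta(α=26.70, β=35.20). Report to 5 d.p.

α+β = 61.90 and αβ = 939.8400, so Var = αβ/[(α+β)²(α+β+1)] = 939.8400/241008.269000 = 0.00390.

0.00390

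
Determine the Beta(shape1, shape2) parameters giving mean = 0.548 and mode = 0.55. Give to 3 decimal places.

Let s = shape1+shape2. Mean gives shape1 = μs = 0.548s; mode gives (shape1−1)/(s−2) = 0.55.
Substituting: 0.548s − 1 = 0.55(s−2) = 0.55s − 1.10, so -0.002s = -0.10 and s = 50.0000.
Then shape1 = 0.548×50.0000 = 27.400 and shape2 = s−shape1 = 22.600.

shape1 = 27.400, shape2 = 22.600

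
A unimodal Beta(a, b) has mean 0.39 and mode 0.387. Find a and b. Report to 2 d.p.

a = 29.38, b = 45.95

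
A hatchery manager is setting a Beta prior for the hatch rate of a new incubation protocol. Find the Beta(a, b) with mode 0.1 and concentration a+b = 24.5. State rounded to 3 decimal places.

For a,b>1 the mode is (a−1)/(a+b−2), so a = mode·(κ−2)+1 = 0.1×22.5+1 = 3.250.
And b = (1−mode)·(κ−2)+1 = 0.9×22.5+1 = 21.250.

a = 3.250, b = 21.250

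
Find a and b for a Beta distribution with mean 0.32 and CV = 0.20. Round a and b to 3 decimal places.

a = 16.680, b = 35.445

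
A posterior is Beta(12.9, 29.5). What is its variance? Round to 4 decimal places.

Var = αβ/[(α+β)²(α+β+1)] = (12.9×29.5)/(42.4²×43.4) = 380.55/78022.784 = 0.0049.

0.0049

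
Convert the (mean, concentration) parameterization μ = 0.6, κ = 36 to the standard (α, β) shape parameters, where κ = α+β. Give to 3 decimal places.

Split κ in proportion μ : (1−μ): α = 0.6·36 = 21.600, β = 36 − 21.600 = 14.400.

α = 21.600, β = 14.400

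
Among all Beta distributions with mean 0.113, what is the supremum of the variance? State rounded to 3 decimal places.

0.100

For fixed mean μ the Beta variance is μ(1−μ)/(α+β+1), increasing as α+β decreases.
Its least upper bound (not attained) is μ(1−μ) = 0.113·0.887 = 0.100.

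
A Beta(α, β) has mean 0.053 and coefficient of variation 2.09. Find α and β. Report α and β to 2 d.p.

σ = CV·μ = 2.09×0.053 = 0.11077, so σ² = 0.012270.
s+1 = μ(1−μ)/σ² = 0.050191/0.012270 = 4.0905, so s = α+β = 3.0905.
α = μs = 0.16, β = (1−μ)s = 2.93.

α = 0.16, β = 2.93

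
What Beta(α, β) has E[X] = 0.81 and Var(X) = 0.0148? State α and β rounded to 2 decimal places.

By moment matching, α+β = μ(1−μ)/σ² − 1 = (0.81·0.19)/0.0148 − 1 = 10.3986 − 1 = 9.3986.
Since α/(α+β) = μ, α = 0.81·9.3986 = 7.61 and β = 0.19·9.3986 = 1.79.

α = 7.61, β = 1.79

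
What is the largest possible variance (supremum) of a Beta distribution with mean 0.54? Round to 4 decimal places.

0.2484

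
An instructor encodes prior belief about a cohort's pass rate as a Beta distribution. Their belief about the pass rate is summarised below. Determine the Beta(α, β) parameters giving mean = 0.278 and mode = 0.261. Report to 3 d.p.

α = 7.817, β = 20.301

With s = α+β: μ = α/s and mode = (α−1)/(s−2). Eliminating α = μs,
μs − 1 = m(s−2) ⇒ s(μ−m) = 1−2m ⇒ s = 0.478/0.017 = 28.1176.
So α = μs = 7.817, β = (1−μ)s = 20.301.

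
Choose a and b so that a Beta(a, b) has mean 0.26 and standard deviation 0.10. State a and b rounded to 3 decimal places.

a = 4.742, b = 13.498

First σ² = 0.0100. Setting a = μn, b = (1−μ)n with n = a+b,
μ(1−μ)/(n+1) = 0.0100 ⇒ n+1 = 0.1924/0.0100 = 19.2400 ⇒ n = 18.2400.
Hence a = 0.26×18.2400 = 4.742, b = 0.74×18.2400 = 13.498.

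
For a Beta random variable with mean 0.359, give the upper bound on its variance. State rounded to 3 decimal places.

0.230

Var = μ(1−μ)/(α+β+1), which approaches μ(1−μ) as α+β → 0.
So the supremum is μ(1−μ) = 0.359×0.641 = 0.230.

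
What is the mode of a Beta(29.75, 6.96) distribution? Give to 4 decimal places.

0.8283

With α,β > 1, mode = (α−1)/(α+β−2) = 28.75/34.71 = 0.8283.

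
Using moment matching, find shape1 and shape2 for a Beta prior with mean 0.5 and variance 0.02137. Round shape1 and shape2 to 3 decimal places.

Let s = shape1+shape2. The Beta variance is μ(1−μ)/(s+1).
So s+1 = μ(1−μ)/σ² = (0.5×0.5)/0.02137 = 0.25/0.02137 = 11.6986, giving s = 10.6986.
Then shape1 = μs = 0.5×10.6986 = 5.349 and shape2 = (1−μ)s = 0.5×10.6986 = 5.349.

shape1 = 5.349, shape2 = 5.349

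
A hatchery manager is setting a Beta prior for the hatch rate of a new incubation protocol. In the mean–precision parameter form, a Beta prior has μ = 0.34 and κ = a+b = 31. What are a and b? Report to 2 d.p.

a = 10.54, b = 20.46

Split κ in proportion μ : (1−μ): a = 0.34·31 = 10.54, b = 31 − 10.54 = 20.46.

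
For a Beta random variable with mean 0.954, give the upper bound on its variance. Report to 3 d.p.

0.044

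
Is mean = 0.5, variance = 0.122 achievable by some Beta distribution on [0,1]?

For any Beta, Var(X) < E[X]·(1−E[X]).
Here μ(1−μ) = 0.5×0.5 = 0.25, and 0.122 < 0.25.

Yes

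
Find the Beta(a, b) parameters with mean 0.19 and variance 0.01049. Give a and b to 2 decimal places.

Let s = a+b. The Beta variance is μ(1−μ)/(s+1).
So s+1 = μ(1−μ)/σ² = (0.19×0.81)/0.01049 = 0.1539/0.01049 = 14.6711, giving s = 13.6711.
Then a = μs = 0.19×13.6711 = 2.60 and b = (1−μ)s = 0.81×13.6711 = 11.07.

a = 2.60, b = 11.07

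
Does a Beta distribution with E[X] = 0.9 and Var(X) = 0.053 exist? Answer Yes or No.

A Beta with mean μ has variance μ(1−μ)/(α+β+1) < μ(1−μ).
Here μ(1−μ) = 0.9×0.1 = 0.09, and 0.053 < 0.09.

Yes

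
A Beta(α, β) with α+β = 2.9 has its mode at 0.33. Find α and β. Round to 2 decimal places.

α = 1.30, β = 1.60

For α,β>1 the mode is (α−1)/(α+β−2), so α = mode·(κ−2)+1 = 0.33×0.9+1 = 1.30.
And β = (1−mode)·(κ−2)+1 = 0.67×0.9+1 = 1.60.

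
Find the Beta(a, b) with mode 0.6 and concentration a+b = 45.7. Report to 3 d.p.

Mode = (a−1)/(κ−2) with κ = a+b, so a−1 = 0.6·43.7 = 26.220.
a = 27.220; b = κ − a = 18.480.

a = 27.220, b = 18.480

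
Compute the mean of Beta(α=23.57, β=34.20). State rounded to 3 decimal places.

0.408

E[X] = α/(α+β) = 23.57/57.77 = 0.408.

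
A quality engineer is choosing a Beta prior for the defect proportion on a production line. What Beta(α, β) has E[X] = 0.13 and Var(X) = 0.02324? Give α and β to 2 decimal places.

α = 0.50, β = 3.36

Let s = α+β. The Beta variance is μ(1−μ)/(s+1).
So s+1 = μ(1−μ)/σ² = (0.13×0.87)/0.02324 = 0.1131/0.02324 = 4.8666, giving s = 3.8666.
Then α = μs = 0.13×3.8666 = 0.50 and β = (1−μ)s = 0.87×3.8666 = 3.36.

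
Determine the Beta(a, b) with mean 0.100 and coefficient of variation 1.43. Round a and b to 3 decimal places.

Var = (CV·μ)² = (1.43×0.100)² = 0.020449.
a+b = μ(1−μ)/Var − 1 = 0.090000/0.020449 − 1 = 3.4012.
Thus a = 0.100·3.4012 = 0.340 and b = 0.900·3.4012 = 3.061.

a = 0.340, b = 3.061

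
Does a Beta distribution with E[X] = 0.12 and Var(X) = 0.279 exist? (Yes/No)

The Beta variance bound is σ² < μ(1−μ).
Here μ(1−μ) = 0.12×0.88 = 0.1056, and 0.279 ≥ 0.1056.

No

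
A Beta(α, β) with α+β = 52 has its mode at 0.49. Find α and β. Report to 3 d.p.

For α,β>1 the mode is (α−1)/(α+β−2), so α = mode·(κ−2)+1 = 0.49×50+1 = 25.500.
And β = (1−mode)·(κ−2)+1 = 0.51×50+1 = 26.500.

α = 25.500, β = 26.500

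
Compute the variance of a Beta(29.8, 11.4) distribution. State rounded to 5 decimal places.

Var = αβ/[(α+β)²(α+β+1)] = (29.8×11.4)/(41.2²×42.2) = 339.72/71631.968 = 0.00474.

0.00474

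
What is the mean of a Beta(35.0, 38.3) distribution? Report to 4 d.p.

0.4775

The Beta mean is α/(α+β) = 35.0/(35.0+38.3) = 0.4775.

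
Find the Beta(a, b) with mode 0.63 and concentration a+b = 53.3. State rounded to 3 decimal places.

a = 33.319, b = 19.981

Since the density peak of Beta(a,b) is at (a−1)/(a+b−2),
a = 1 + 0.63(53.3−2) = 33.319 and b = 53.3 − 33.319 = 19.981.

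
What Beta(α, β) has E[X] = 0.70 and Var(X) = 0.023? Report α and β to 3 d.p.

α = 5.691, β = 2.439

Write ν = α+β; then α = μν and Var = μ(1−μ)/(ν+1).
ν = μ(1−μ)/Var − 1 = 0.2100/0.023 − 1 = 8.1304.
α = 0.70·8.1304 = 5.691, β = 0.30·8.1304 = 2.439.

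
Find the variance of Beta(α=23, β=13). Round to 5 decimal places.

0.00624

μ = 23/36 = 0.638889; Var = μ(1−μ)/(α+β+1) = 0.2307099/37 = 0.00624.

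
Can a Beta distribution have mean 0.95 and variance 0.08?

For any Beta, Var(X) < E[X]·(1−E[X]).
Here μ(1−μ) = 0.95×0.05 = 0.0475, and 0.08 ≥ 0.0475.

No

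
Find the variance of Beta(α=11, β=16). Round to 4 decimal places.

0.0086

α+β = 27 and αβ = 176, so Var = αβ/[(α+β)²(α+β+1)] = 176/20412 = 0.0086.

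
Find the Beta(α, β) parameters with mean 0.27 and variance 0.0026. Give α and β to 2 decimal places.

Write ν = α+β; then α = μν and Var = μ(1−μ)/(ν+1).
ν = μ(1−μ)/Var − 1 = 0.1971/0.0026 − 1 = 74.8077.
α = 0.27·74.8077 = 20.20, β = 0.73·74.8077 = 54.61.

α = 20.20, β = 54.61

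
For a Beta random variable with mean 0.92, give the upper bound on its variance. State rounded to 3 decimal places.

Var = μ(1−μ)/(α+β+1), which approaches μ(1−μ) as α+β → 0.
So the supremum is μ(1−μ) = 0.92×0.08 = 0.074.

0.074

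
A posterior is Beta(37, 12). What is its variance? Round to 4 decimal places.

Var = αβ/[(α+β)²(α+β+1)] = (37×12)/(49²×50) = 444/120050 = 0.0037.

0.0037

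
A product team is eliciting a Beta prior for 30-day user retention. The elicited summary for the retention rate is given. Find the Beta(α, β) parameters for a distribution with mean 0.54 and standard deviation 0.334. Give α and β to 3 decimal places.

Variance = 0.334² = 0.111556. The moment-matching identity α+β = μ(1−μ)/Var − 1 gives
α+β = 0.2484/0.111556 − 1 = 1.2267, so α = μ·1.2267 = 0.662 and β = (1−μ)·1.2267 = 0.564.

α = 0.662, β = 0.564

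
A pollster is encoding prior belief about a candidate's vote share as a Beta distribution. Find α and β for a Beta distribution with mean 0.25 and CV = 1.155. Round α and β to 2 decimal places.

α = 0.31, β = 0.94

σ = CV·μ = 1.155×0.25 = 0.28875, so σ² = 0.083377.
s+1 = μ(1−μ)/σ² = 0.1875/0.083377 = 2.2488, so s = α+β = 1.2488.
α = μs = 0.31, β = (1−μ)s = 0.94.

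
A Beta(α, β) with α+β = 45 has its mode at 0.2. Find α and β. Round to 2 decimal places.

For α,β>1 the mode is (α−1)/(α+β−2), so α = mode·(κ−2)+1 = 0.2×43+1 = 9.60.
And β = (1−mode)·(κ−2)+1 = 0.8×43+1 = 35.40.

α = 9.60, β = 35.40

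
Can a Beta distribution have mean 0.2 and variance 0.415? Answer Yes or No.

No

For any Beta, Var(X) < E[X]·(1−E[X]).
Here μ(1−μ) = 0.2×0.8 = 0.16, and 0.415 ≥ 0.16.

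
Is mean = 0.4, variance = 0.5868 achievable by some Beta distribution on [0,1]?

For any Beta, Var(X) < E[X]·(1−E[X]).
Here μ(1−μ) = 0.4×0.6 = 0.24, and 0.5868 ≥ 0.24.

No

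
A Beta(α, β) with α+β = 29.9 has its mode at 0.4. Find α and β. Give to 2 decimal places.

α = 12.16, β = 17.74

For α,β>1 the mode is (α−1)/(α+β−2), so α = mode·(κ−2)+1 = 0.4×27.9+1 = 12.16.
And β = (1−mode)·(κ−2)+1 = 0.6×27.9+1 = 17.74.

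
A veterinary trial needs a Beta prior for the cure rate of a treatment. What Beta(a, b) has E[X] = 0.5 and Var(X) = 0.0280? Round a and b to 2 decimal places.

Let s = a+b. The Beta variance is μ(1−μ)/(s+1).
So s+1 = μ(1−μ)/σ² = (0.5×0.5)/0.0280 = 0.25/0.0280 = 8.9286, giving s = 7.9286.
Then a = μs = 0.5×7.9286 = 3.96 and b = (1−μ)s = 0.5×7.9286 = 3.96.

a = 3.96, b = 3.96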